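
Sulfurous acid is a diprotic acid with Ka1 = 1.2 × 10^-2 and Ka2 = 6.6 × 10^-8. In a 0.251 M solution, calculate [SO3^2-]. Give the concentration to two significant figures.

6.6 × 10^-8 M

First ionization gives [H+] ≈ [HSO3-] = 4.92 × 10^-2 M.
Second step: Ka2 = [H+][SO3^2-]/[HSO3-] ≈ [SO3^2-] (since [H+] ≈ [HSO3-]).
So [SO3^2-] ≈ Ka2.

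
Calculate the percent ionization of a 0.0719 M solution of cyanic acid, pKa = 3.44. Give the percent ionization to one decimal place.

HOCN ⇌ OCN- + H+; let x = [H+] at equilibrium.
Ka = 10^(−3.44) = 3.63 × 10^-4
Solve x² + 0.000363x − 2.61e-05 = 0 → x = 4.93 × 10^-3 M
Fraction ionized = 4.93 × 10^-3 / 0.0719 = 0.0686 → 6.9%

6.9%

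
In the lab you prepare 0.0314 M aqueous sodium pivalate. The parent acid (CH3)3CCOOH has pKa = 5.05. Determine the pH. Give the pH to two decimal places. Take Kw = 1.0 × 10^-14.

(CH3)3CCOO- is the conjugate base of the weak acid (CH3)3CCOOH.
Ka = 10^(−5.05) = 8.91 × 10^-6
Kb = Kw/Ka = 1.0×10^-14 / 8.91 × 10^-6 = 1.12 × 10^-9
Kb = [OH-]²/(0.0314 − [OH-]) = 1.12 × 10^-9
Since Kb ≪ C₀, [OH-] ≈ √(Kb·C₀) = 5.93 × 10^-6 M.
Check: 0.019% ionized — well under 5%, approximation valid.
pOH = −log(5.93 × 10^-6) = 5.23; pH = 14.00 − 5.23 = 8.77

pH = 8.77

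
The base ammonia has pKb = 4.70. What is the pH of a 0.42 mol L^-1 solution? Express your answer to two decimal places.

pH = 11.46

NH3 + H2O ⇌ NH4+ + OH-
Kb = 10^(−4.70) = 2.00 × 10^-5
Kb = [OH-]²/(0.42 − [OH-]) = 2.00 × 10^-5
Since Kb ≪ C₀, [OH-] ≈ √(Kb·C₀) = 2.90 × 10^-3 M.
([OH-]/C₀ = 0.69% < 5%, so the approximation holds.)
pOH = −log(2.90 × 10^-3) = 2.54; pH = 14.00 − 2.54 = 11.46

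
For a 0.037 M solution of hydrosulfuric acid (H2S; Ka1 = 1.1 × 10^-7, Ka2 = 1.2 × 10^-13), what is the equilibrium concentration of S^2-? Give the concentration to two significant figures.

1.2 × 10^-13 M

First ionization gives [H+] ≈ [HS-] = 6.38 × 10^-5 M.
Second step: Ka2 = [H+][S^2-]/[HS-] ≈ [S^2-] (since [H+] ≈ [HS-]).
So [S^2-] ≈ Ka2.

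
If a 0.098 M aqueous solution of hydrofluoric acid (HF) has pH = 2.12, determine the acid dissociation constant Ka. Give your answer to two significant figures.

[H+] = 10^(-2.12) = 7.59 × 10^-3 M
At equilibrium [HA] = 0.098 − 7.59 × 10^-3 = 9.04 × 10^-2 M
Ka = [H+][A-]/[HA] = (7.59 × 10^-3)² / 9.04 × 10^-2 = 6.4 × 10^-4

Ka = 6.4 × 10^-4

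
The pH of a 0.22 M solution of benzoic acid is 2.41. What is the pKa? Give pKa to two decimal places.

[H+] = 10^(-2.41) = 3.89 × 10^-3 M
At equilibrium [HA] = 0.22 − 3.89 × 10^-3 = 2.16 × 10^-1 M
Ka = [H+][A-]/[HA] = (3.89 × 10^-3)² / 2.16 × 10^-1 = 7.01 × 10^-5
pKa = -log(7.01 × 10^-5) = 4.15

pKa = 4.15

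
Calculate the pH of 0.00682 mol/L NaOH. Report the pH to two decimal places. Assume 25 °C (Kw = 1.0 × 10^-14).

pH = 11.83

NaOH is a strong base; [OH-] = 0.00682 M.
pOH = -log(0.00682) = 2.17
pH = 14.00 - 2.17 = 11.83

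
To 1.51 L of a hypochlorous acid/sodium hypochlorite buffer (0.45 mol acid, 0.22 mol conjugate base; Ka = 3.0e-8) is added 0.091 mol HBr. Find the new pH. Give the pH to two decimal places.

pH = 6.90

Added H+ converts OCl- to HOCl: HOCl → 0.541 mol, OCl- → 0.129 mol.
pKa = −log(3.0 × 10^-8) = 7.523
Henderson–Hasselbalch with mole ratio 0.129/0.541: pH = 7.523 + (-0.623)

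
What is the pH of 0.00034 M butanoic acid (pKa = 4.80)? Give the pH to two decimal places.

pH = 4.18

CH3(CH2)2COOH ⇌ CH3(CH2)2COO- + H+
Ka = 10^(−4.80) = 1.58 × 10^-5
Ka = x²/(0.00034 − x) = 1.58 × 10^-5
Here C₀/Ka ≈ 21.5, so the small-x approximation fails. Use the quadratic:
x = (−Ka + √(Ka² + 4·Ka·C₀))/2 = 6.58 × 10^-5 M
pH = −log(6.58 × 10^-5) = 4.18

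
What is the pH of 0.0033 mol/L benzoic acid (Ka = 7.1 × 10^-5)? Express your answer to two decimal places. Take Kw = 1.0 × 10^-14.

pH = 3.35

C6H5COOH ⇌ C6H5COO- + H+
From the ICE table, Ka = [H+]²/(0.0033 − [H+]) = 7.1 × 10^-5.
Here C₀/Ka ≈ 46.5, so the small-[H+] approximation fails. Use the quadratic:
[H+] = (−Ka + √(Ka² + 4·Ka·C₀))/2 = 4.50 × 10^-4 M
pH = −log(4.50 × 10^-4) = 3.35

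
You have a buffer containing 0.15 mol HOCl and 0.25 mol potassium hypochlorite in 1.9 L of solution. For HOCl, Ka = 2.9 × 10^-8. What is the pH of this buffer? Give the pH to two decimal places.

pH = 7.76

pKa = −log(2.9 × 10^-8) = 7.538
pH = pKa + log([A⁻]/[HA]) = 7.538 + log(0.25/0.15)
pH = 7.538 + (+0.222) = 7.76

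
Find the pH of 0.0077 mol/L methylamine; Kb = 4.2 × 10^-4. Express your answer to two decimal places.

pH = 11.20

CH3NH2 + H2O ⇌ CH3NH3+ + OH-
Let x = [OH-] at equilibrium. Kb = x²/(0.0077 − x).
x is not negligible relative to C₀; solve x² + 0.00042·x − 3.23e-06 = 0.
x = (−Kb + √(Kb² + 4·Kb·C₀))/2 = 1.60 × 10^-3 M
pOH = 2.80, so pH = 14.00 − pOH = 11.20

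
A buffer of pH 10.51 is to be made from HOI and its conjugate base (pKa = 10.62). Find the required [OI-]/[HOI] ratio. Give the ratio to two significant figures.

ratio = 0.78

pH = pKa + log(r) ⇒ log(r) = 10.51 − 10.62 = -0.11
r = [OI-]/[HOI] = 10^(-0.11) = 0.776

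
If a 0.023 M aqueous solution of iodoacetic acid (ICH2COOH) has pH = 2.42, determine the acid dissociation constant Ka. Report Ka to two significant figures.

Ka = 7.5 × 10^-4

[H+] = 10^(-2.42) = 3.80 × 10^-3 M
At equilibrium [HA] = 0.023 − 3.80 × 10^-3 = 1.92 × 10^-2 M
Ka = [H+][A-]/[HA] = (3.80 × 10^-3)² / 1.92 × 10^-2 = 7.5 × 10^-4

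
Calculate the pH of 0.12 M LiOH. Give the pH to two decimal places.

pH = 13.08

LiOH is a strong base; [OH-] = 0.12 M.
pOH = -log(0.12) = 0.92
pH = 14.00 - 0.92 = 13.08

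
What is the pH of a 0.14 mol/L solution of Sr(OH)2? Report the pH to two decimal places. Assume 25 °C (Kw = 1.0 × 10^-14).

pH = 13.45

Sr(OH)2 is a strong base (each formula unit releases 2 OH-); [OH-] = 0.28 M.
pOH = -log(0.28) = 0.55
pH = 14.00 - 0.55 = 13.45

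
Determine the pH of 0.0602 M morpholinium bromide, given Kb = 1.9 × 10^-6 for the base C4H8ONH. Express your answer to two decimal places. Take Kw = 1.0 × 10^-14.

C4H8ONH2+ is the conjugate acid of the weak base C4H8ONH.
Ka = Kw/Kb = 1.0×10^-14 / 1.9 × 10^-6 = 5.26 × 10^-9
Ka = [H+]²/(0.0602 − [H+]) = 5.26 × 10^-9
Neglecting [H+] in the denominator: [H+] = √(5.26 × 10^-9 × 0.0602) = 1.78 × 10^-5 M
pH = −log(1.78 × 10^-5) = 4.75

pH = 4.75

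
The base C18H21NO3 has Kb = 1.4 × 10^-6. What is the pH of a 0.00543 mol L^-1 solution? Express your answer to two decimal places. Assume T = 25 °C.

pH = 9.94

C18H21NO3 + H2O ⇌ C18H22NO3+ + OH-
Let x = [OH-] at equilibrium. Kb = x²/(0.00543 − x).
Assume x ≪ 0.00543: x ≈ √(1.4 × 10^-6 × 0.00543) = 8.72 × 10^-5 M
Check: 1.6% ionized — well under 5%, approximation valid.
pOH = 4.06, so pH = 14.00 − pOH = 9.94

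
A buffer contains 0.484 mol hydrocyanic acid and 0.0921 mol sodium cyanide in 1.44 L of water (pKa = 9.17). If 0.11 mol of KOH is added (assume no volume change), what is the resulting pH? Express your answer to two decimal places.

pH = 8.90

OH- converts HCN to CN-: HCN → 0.374 mol, CN- → 0.202 mol.
pH = pKa + log([A⁻]/[HA]) = 9.17 + log(0.202/0.374) = 9.17 -0.268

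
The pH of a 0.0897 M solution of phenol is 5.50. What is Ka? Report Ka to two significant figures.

[H+] = 10^(-5.50) = 3.16 × 10^-6 M
At equilibrium [HA] = 0.0897 − 3.16 × 10^-6 = 8.97 × 10^-2 M
Ka = [H+][A-]/[HA] = (3.16 × 10^-6)² / 8.97 × 10^-2 = 1.1 × 10^-10

Ka = 1.1 × 10^-10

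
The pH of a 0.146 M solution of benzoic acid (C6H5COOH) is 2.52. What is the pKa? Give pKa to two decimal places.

[H+] = 10^(-2.52) = 3.02 × 10^-3 M
At equilibrium [HA] = 0.146 − 3.02 × 10^-3 = 1.43 × 10^-1 M
Ka = [H+][A-]/[HA] = (3.02 × 10^-3)² / 1.43 × 10^-1 = 6.38 × 10^-5
pKa = -log(6.38 × 10^-5) = 4.20

pKa = 4.20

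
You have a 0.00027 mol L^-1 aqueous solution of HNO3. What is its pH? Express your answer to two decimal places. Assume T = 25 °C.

pH = 3.57

HNO3 is a strong acid and dissociates completely, so [H+] = 0.00027 M.
pH = -log(0.00027) = 3.57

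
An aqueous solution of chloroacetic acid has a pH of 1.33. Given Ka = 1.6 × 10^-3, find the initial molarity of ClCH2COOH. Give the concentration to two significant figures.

[H+] = 10^(-1.33) = 4.68 × 10^-2 M = x
Ka = x²/(C₀ − x) ⇒ C₀ = x + x²/Ka
C₀ = 4.68 × 10^-2 + (4.68 × 10^-2)²/(1.6 × 10^-3) = 1.42 M

C₀ = 1.4 M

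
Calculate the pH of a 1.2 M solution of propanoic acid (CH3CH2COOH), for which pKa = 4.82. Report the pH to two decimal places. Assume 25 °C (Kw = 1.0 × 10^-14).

pH = 2.37

CH3CH2COOH ⇌ CH3CH2COO- + H+
Ka = 10^(−4.82) = 1.51 × 10^-5
From the ICE table, Ka = [H+]²/(1.2 − [H+]) = 1.51 × 10^-5.
Since Ka ≪ C₀, [H+] ≈ √(Ka·C₀) = 4.26 × 10^-3 M.
([H+]/C₀ = 0.35% < 5%, so the approximation holds.)
pH = −log(4.26 × 10^-3) = 2.37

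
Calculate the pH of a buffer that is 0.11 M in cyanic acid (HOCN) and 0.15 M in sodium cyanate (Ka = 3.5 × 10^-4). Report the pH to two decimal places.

pH = 3.59

pKa = −log(3.5 × 10^-4) = 3.456
Henderson–Hasselbalch: pH = pKa + log([OCN-]/[HOCN]) = 3.456 + log(0.15/0.11)
pH = 3.456 + (+0.135) = 3.59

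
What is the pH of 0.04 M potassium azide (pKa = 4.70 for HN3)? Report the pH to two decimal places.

pH = 8.65

N3- is the conjugate base of the weak acid HN3.
Ka = 10^(−4.70) = 2.00 × 10^-5
Kb = Kw/Ka = 1.0×10^-14 / 2.00 × 10^-5 = 5.00 × 10^-10
Kb = x²/(0.04 − x) = 5.00 × 10^-10
Assume x ≪ 0.04: x ≈ √(5.00 × 10^-10 × 0.04) = 4.47 × 10^-6 M
pOH = −log(4.47 × 10^-6) = 5.35; pH = 14.00 − 5.35 = 8.65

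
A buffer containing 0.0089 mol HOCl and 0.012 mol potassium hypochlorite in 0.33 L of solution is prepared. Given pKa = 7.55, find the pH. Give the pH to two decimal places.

Henderson–Hasselbalch: pH = pKa + log([OCl-]/[HOCl]) = 7.55 + log(0.012/0.0089)
pH = 7.55 + (+0.130) = 7.68

pH = 7.68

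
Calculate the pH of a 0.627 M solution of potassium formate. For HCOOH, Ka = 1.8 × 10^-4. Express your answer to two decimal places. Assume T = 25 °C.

pH = 8.77

HCOO- is the conjugate base of the weak acid HCOOH.
Kb = Kw/Ka = 1.0×10^-14 / 1.8 × 10^-4 = 5.56 × 10^-11
From the ICE table, Kb = x²/(0.627 − x) = 5.56 × 10^-11.
Since Kb ≪ C₀, x ≈ √(Kb·C₀) = 5.90 × 10^-6 M.
(x/C₀ = 0.00094% < 5%, so the approximation holds.)
pOH = 5.23, so pH = 14.00 − pOH = 8.77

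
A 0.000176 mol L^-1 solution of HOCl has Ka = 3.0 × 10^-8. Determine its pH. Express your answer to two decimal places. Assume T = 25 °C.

pH = 5.64

HOCl ⇌ OCl- + H+
From the ICE table, Ka = x²/(0.000176 − x) = 3.0 × 10^-8.
Neglecting x in the denominator: x = √(3.0 × 10^-8 × 0.000176) = 2.30 × 10^-6 M
pH = −log[H+] = −log(2.30 × 10^-6) = 5.64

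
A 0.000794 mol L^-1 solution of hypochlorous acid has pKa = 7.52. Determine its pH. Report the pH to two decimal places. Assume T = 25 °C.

pH = 5.31

HOCl ⇌ OCl- + H+
Ka = 10^(−7.52) = 3.02 × 10^-8
From the ICE table, Ka = x²/(0.000794 − x) = 3.02 × 10^-8.
Neglecting x in the denominator: x = √(3.02 × 10^-8 × 0.000794) = 4.90 × 10^-6 M
Check: 0.62% ionized — well under 5%, approximation valid.
pH = −log[H+] = −log(4.90 × 10^-6) = 5.31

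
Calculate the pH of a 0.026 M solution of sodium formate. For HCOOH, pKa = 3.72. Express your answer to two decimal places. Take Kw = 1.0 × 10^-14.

pH = 8.07

HCOO- is the conjugate base of the weak acid HCOOH.
Ka = 10^(−3.72) = 1.91 × 10^-4
Kb = Kw/Ka = 1.0×10^-14 / 1.91 × 10^-4 = 5.24 × 10^-11
Let x = [OH-] at equilibrium. Kb = x²/(0.026 − x).
Neglecting x in the denominator: x = √(5.24 × 10^-11 × 0.026) = 1.17 × 10^-6 M
Check: 0.0045% ionized — well under 5%, approximation valid.
pOH = −log(1.17 × 10^-6) = 5.93; pH = 14.00 − 5.93 = 8.07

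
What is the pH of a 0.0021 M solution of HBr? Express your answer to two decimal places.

HBr is a strong acid and dissociates completely, so [H+] = 0.0021 M.
pH = -log(0.0021) = 2.68

pH = 2.68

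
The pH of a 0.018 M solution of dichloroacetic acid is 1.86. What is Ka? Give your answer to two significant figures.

Ka = 4.5 × 10^-2

[H+] = 10^(-1.86) = 1.38 × 10^-2 M
At equilibrium [HA] = 0.018 − 1.38 × 10^-2 = 4.20 × 10^-3 M
Ka = [H+][A-]/[HA] = (1.38 × 10^-2)² / 4.20 × 10^-3 = 4.5 × 10^-2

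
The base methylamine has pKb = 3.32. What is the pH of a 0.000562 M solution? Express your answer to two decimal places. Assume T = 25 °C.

CH3NH2 + H2O ⇌ CH3NH3+ + OH-
Kb = 10^(−3.32) = 4.79 × 10^-4
Kb = x²/(0.000562 − x) = 4.79 × 10^-4
The 5% rule fails; solving x² + Kb·x − Kb·C₀ = 0 exactly:
x = (−Kb + √(Kb² + 4·Kb·C₀))/2 = 3.32 × 10^-4 M
pOH = 3.48, so pH = 14.00 − pOH = 10.52

pH = 10.52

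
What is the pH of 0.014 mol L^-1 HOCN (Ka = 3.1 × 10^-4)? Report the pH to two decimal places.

HOCN ⇌ OCN- + H+
Ka = x²/(0.014 − x) = 3.1 × 10^-4
x is not negligible relative to C₀; solve x² + 0.00031·x − 4.34e-06 = 0.
x = [−0.00031 + √(0.00031² + 1.74e-05)]/2 = 1.93 × 10^-3 M
pH = −log(1.93 × 10^-3) = 2.71

pH = 2.71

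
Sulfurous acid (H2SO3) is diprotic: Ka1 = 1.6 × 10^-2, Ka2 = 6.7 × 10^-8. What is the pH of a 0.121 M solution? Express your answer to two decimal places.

Ka1 ≫ Ka2, so treat the first dissociation as the only significant source of H+.
Ka1 = x²/(0.121 − x) = 1.6 × 10^-2
Solving the quadratic: x = (−Ka1 + √(Ka1² + 4·Ka1·C₀))/2 = 3.67 × 10^-2 M
pH = −log(3.67 × 10^-2) = 1.44

pH = 1.44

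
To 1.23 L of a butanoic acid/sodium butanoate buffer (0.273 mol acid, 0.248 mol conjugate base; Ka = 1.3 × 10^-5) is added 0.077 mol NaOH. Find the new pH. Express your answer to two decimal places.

pH = 5.11

After neutralization: n(CH3(CH2)2COOH) = 0.196 mol, n(CH3(CH2)2COO-) = 0.325 mol.
pKa = −log(1.3 × 10^-5) = 4.886
Henderson–Hasselbalch with mole ratio 0.325/0.196: pH = 4.886 + (+0.220)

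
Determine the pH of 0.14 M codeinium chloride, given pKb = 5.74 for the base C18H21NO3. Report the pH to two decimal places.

pH = 4.56

C18H22NO3+ is the conjugate acid of the weak base C18H21NO3.
Kb = 10^(−5.74) = 1.82 × 10^-6
Ka = Kw/Kb = 1.0×10^-14 / 1.82 × 10^-6 = 5.49 × 10^-9
From the ICE table, Ka = [H+]²/(0.14 − [H+]) = 5.49 × 10^-9.
Assume [H+] ≪ 0.14: [H+] ≈ √(5.49 × 10^-9 × 0.14) = 2.77 × 10^-5 M
([H+]/C₀ = 0.02% < 5%, so the approximation holds.)
pH = −log[H+] = −log(2.77 × 10^-5) = 4.56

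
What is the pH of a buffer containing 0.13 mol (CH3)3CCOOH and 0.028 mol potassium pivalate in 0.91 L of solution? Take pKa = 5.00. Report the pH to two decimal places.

Henderson–Hasselbalch: pH = pKa + log([(CH3)3CCOO-]/[(CH3)3CCOOH]) = 5.00 + log(0.028/0.13)
pH = 5.00 + (-0.667) = 4.33

pH = 4.33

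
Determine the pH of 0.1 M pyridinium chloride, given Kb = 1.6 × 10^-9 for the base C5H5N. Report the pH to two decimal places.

pH = 3.10

C5H5NH+ is the conjugate acid of the weak base C5H5N.
Ka = Kw/Kb = 1.0×10^-14 / 1.6 × 10^-9 = 6.25 × 10^-6
From the ICE table, Ka = [H+]²/(0.1 − [H+]) = 6.25 × 10^-6.
Neglecting [H+] in the denominator: [H+] = √(6.25 × 10^-6 × 0.1) = 7.91 × 10^-4 M
pH = −log(7.91 × 10^-4) = 3.10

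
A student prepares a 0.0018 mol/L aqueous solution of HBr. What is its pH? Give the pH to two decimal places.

pH = 2.74

HBr is a strong acid and dissociates completely, so [H+] = 0.0018 M.
pH = -log(0.0018) = 2.74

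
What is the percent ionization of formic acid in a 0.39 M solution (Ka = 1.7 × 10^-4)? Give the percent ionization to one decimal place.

HCOOH ⇌ HCOO- + H+; let x = [H+] at equilibrium.
x ≈ √(Ka·C₀) = √(1.7 × 10^-4 × 0.39) = 8.14 × 10^-3 M
% ionization = x/C₀ × 100% = 8.14 × 10^-3/0.39 × 100% = 2.1%

2.1%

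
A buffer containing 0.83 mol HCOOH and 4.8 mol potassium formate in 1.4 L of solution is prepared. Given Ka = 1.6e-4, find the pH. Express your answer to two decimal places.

pKa = −log(1.6 × 10^-4) = 3.796
Henderson–Hasselbalch: pH = pKa + log([HCOO-]/[HCOOH]) = 3.796 + log(4.8/0.83)
pH = 3.796 + (+0.762) = 4.56

pH = 4.56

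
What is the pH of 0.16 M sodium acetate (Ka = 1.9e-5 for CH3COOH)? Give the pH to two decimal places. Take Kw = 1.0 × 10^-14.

CH3COO- is the conjugate base of the weak acid CH3COOH.
Kb = Kw/Ka = 1.0×10^-14 / 1.9 × 10^-5 = 5.26 × 10^-10
From the ICE table, Kb = x²/(0.16 − x) = 5.26 × 10^-10.
Neglecting x in the denominator: x = √(5.26 × 10^-10 × 0.16) = 9.17 × 10^-6 M
(x/C₀ = 0.0057% < 5%, so the approximation holds.)
pOH = 5.04, so pH = 14.00 − pOH = 8.96

pH = 8.96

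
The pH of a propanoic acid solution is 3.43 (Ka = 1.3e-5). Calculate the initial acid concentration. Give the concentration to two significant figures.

[H+] = 10^(-3.43) = 3.72 × 10^-4 M = x
Ka = x²/(C₀ − x) ⇒ C₀ = x + x²/Ka
C₀ = 3.72 × 10^-4 + (3.72 × 10^-4)²/(1.3 × 10^-5) = 1.10 × 10^-2 M

C₀ = 1.1 × 10^-2 M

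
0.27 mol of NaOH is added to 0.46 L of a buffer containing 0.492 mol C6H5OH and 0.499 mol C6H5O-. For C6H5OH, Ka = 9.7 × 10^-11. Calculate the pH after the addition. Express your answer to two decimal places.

OH- converts C6H5OH to C6H5O-: C6H5OH → 0.222 mol, C6H5O- → 0.769 mol.
pKa = −log(9.7 × 10^-11) = 10.013
pH = pKa + log([A⁻]/[HA]) = 10.013 + log(0.769/0.222) = 10.013 +0.540

pH = 10.55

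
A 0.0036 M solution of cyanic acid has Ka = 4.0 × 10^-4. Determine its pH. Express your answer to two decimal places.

pH = 2.99

HOCN ⇌ OCN- + H+
Let x = [H+] at equilibrium. Ka = x²/(0.0036 − x).
Here C₀/Ka ≈ 9, so the small-x approximation fails. Use the quadratic:
x = (−Ka + √(Ka² + 4·Ka·C₀))/2 = 1.02 × 10^-3 M
pH = −log(1.02 × 10^-3) = 2.99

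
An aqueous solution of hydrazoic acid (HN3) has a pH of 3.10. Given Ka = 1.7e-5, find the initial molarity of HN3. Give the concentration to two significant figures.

[H+] = 10^(-3.10) = 7.94 × 10^-4 M = x
Ka = x²/(C₀ − x) ⇒ C₀ = x + x²/Ka
C₀ = 7.94 × 10^-4 + (7.94 × 10^-4)²/(1.7 × 10^-5) = 3.79 × 10^-2 M

C₀ = 3.8 × 10^-2 M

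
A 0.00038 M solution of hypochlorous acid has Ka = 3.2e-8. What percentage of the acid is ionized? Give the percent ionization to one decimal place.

0.9%

HOCl ⇌ OCl- + H+; let x = [H+] at equilibrium.
x ≈ √(Ka·C₀) = √(3.2 × 10^-8 × 0.00038) = 3.49 × 10^-6 M
% ionization = x/C₀ × 100% = 3.49 × 10^-6/0.00038 × 100% = 0.9%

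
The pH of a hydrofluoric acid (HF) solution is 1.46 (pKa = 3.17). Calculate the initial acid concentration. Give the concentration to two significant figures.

[H+] = 10^(-1.46) = 3.47 × 10^-2 M = x
Ka = 10^(−3.17) = 6.76 × 10^-4
Ka = x²/(C₀ − x) ⇒ C₀ = x + x²/Ka
C₀ = 3.47 × 10^-2 + (3.47 × 10^-2)²/(6.76 × 10^-4) = 1.82 M

C₀ = 1.8 M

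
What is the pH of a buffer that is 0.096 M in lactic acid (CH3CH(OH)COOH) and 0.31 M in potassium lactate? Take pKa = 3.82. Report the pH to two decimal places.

Using pH = pKa + log([base]/[acid]) with [base]/[acid] = 0.31/0.096:
pH = 3.82 + (+0.509) = 4.33

pH = 4.33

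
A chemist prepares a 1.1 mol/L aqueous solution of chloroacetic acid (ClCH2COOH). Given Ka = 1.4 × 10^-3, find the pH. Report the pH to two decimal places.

pH = 1.41

ClCH2COOH ⇌ ClCH2COO- + H+
Ka = [H+]²/(1.1 − [H+]) = 1.4 × 10^-3
Since Ka ≪ C₀, [H+] ≈ √(Ka·C₀) = 3.92 × 10^-2 M.
pH = −log(3.92 × 10^-2) = 1.41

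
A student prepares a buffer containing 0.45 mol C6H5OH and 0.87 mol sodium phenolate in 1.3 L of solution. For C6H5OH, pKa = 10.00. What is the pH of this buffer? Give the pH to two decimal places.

Using pH = pKa + log([base]/[acid]) with [base]/[acid] = 0.87/0.45:
pH = 10.00 + (+0.286) = 10.29

pH = 10.29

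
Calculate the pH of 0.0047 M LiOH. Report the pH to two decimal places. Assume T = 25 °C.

pH = 11.67

LiOH is a strong base; [OH-] = 0.0047 M.
pOH = -log(0.0047) = 2.33
pH = 14.00 - 2.33 = 11.67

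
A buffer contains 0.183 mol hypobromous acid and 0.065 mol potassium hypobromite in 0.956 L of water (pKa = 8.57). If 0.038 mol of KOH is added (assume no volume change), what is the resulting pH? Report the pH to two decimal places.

pH = 8.42

After neutralization: n(HOBr) = 0.145 mol, n(OBr-) = 0.103 mol.
pH = pKa + log(n_OBr-/n_HOBr) = 8.57 + log(0.103/0.145) = 8.57 + (-0.149)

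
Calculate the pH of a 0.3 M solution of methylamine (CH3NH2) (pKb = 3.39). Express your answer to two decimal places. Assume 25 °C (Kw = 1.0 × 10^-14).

CH3NH2 + H2O ⇌ CH3NH3+ + OH-
Kb = 10^(−3.39) = 4.07 × 10^-4
Kb = x²/(0.3 − x) = 4.07 × 10^-4
Neglecting x in the denominator: x = √(4.07 × 10^-4 × 0.3) = 1.10 × 10^-2 M
Check: 3.7% ionized — well under 5%, approximation valid.
pOH = 1.96, so pH = 14.00 − pOH = 12.04

pH = 12.04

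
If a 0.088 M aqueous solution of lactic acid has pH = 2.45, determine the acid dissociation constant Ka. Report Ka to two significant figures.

[H+] = 10^(-2.45) = 3.55 × 10^-3 M
At equilibrium [HA] = 0.088 − 3.55 × 10^-3 = 8.44 × 10^-2 M
Ka = [H+][A-]/[HA] = (3.55 × 10^-3)² / 8.44 × 10^-2 = 1.5 × 10^-4

Ka = 1.5 × 10^-4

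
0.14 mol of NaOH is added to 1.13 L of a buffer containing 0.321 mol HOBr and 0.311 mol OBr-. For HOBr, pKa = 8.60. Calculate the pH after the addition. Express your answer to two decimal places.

pH = 9.00

OH- converts HOBr to OBr-: HOBr → 0.181 mol, OBr- → 0.451 mol.
Henderson–Hasselbalch with mole ratio 0.451/0.181: pH = 8.60 + (+0.396)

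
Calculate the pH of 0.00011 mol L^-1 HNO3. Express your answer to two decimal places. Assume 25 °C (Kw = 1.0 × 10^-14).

pH = 3.96

HNO3 is a strong acid and dissociates completely, so [H+] = 0.00011 M.
pH = -log(0.00011) = 3.96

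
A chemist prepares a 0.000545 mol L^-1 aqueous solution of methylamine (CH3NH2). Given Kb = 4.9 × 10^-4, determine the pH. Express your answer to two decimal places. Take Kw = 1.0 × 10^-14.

CH3NH2 + H2O ⇌ CH3NH3+ + OH-
Kb = [OH-]²/(0.000545 − [OH-]) = 4.9 × 10^-4
The 5% rule fails; solving [OH-]² + Kb·[OH-] − Kb·C₀ = 0 exactly:
[OH-] = [−0.00049 + √(0.00049² + 1.07e-06)]/2 = 3.27 × 10^-4 M
pOH = 3.49, so pH = 14.00 − pOH = 10.51

pH = 10.51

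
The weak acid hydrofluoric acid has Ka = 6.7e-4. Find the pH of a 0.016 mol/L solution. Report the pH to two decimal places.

pH = 2.53

HF ⇌ F- + H+
Ka = [H+]²/(0.016 − [H+]) = 6.7 × 10^-4
[H+] is not negligible relative to C₀; solve [H+]² + 0.00067·[H+] − 1.07e-05 = 0.
[H+] = (−Ka + √(Ka² + 4·Ka·C₀))/2 = 2.96 × 10^-3 M
pH = −log(2.96 × 10^-3) = 2.53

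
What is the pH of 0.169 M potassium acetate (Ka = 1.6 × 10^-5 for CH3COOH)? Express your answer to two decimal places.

pH = 9.01

CH3COO- is the conjugate base of the weak acid CH3COOH.
Kb = Kw/Ka = 1.0×10^-14 / 1.6 × 10^-5 = 6.25 × 10^-10
From the ICE table, Kb = [OH-]²/(0.169 − [OH-]) = 6.25 × 10^-10.
Since Kb ≪ C₀, [OH-] ≈ √(Kb·C₀) = 1.03 × 10^-5 M.
([OH-]/C₀ = 0.0061% < 5%, so the approximation holds.)
pOH = −log(1.03 × 10^-5) = 4.99; pH = 14.00 − 4.99 = 9.01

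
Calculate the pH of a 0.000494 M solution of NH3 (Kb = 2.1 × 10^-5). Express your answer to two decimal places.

pH = 9.96

NH3 + H2O ⇌ NH4+ + OH-
From the ICE table, Kb = [OH-]²/(0.000494 − [OH-]) = 2.1 × 10^-5.
The 5% rule fails; solving [OH-]² + Kb·[OH-] − Kb·C₀ = 0 exactly:
[OH-] = (−Kb + √(Kb² + 4·Kb·C₀))/2 = 9.19 × 10^-5 M
pOH = 4.04, so pH = 14.00 − pOH = 9.96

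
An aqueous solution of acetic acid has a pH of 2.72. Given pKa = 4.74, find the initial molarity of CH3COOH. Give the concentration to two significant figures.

C₀ = 2.0 × 10^-1 M

[H+] = 10^(-2.72) = 1.91 × 10^-3 M = x
Ka = 10^(−4.74) = 1.82 × 10^-5
Ka = x²/(C₀ − x) ⇒ C₀ = x + x²/Ka
C₀ = 1.91 × 10^-3 + (1.91 × 10^-3)²/(1.82 × 10^-5) = 2.02 × 10^-1 M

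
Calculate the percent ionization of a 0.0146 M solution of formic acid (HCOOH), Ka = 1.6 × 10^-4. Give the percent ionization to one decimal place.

HCOOH ⇌ HCOO- + H+; let x = [H+] at equilibrium.
Solve x² + 0.00016x − 2.34e-06 = 0 → x = 1.45 × 10^-3 M
% ionization = x/C₀ × 100% = 1.45 × 10^-3/0.0146 × 100% = 9.9%

9.9%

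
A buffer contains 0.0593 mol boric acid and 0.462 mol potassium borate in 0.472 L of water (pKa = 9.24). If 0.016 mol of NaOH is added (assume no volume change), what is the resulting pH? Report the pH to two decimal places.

pH = 10.28

After neutralization: n(B(OH)3) = 0.0433 mol, n(B(OH)4-) = 0.478 mol.
Henderson–Hasselbalch with mole ratio 0.478/0.0433: pH = 9.24 + (+1.043)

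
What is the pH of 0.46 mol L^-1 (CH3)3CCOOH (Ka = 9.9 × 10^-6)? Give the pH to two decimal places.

pH = 2.67

(CH3)3CCOOH ⇌ (CH3)3CCOO- + H+
From the ICE table, Ka = [H+]²/(0.46 − [H+]) = 9.9 × 10^-6.
Assume [H+] ≪ 0.46: [H+] ≈ √(9.9 × 10^-6 × 0.46) = 2.13 × 10^-3 M
pH = −log(2.13 × 10^-3) = 2.67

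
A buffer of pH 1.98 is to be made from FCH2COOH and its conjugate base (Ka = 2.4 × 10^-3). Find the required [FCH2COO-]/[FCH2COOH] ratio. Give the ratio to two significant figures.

ratio = 0.23

pKa = -log(2.4 × 10^-3) = 2.620
pH = pKa + log(r) ⇒ log(r) = 1.98 − 2.620 = -0.640
r = [FCH2COO-]/[FCH2COOH] = 10^(-0.640) = 0.229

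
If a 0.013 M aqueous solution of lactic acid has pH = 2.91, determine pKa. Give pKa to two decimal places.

[H+] = 10^(-2.91) = 1.23 × 10^-3 M
At equilibrium [HA] = 0.013 − 1.23 × 10^-3 = 1.18 × 10^-2 M
Ka = [H+][A-]/[HA] = (1.23 × 10^-3)² / 1.18 × 10^-2 = 1.28 × 10^-4
pKa = -log(1.28 × 10^-4) = 3.89

pKa = 3.89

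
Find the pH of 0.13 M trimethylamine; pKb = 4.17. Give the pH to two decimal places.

(CH3)3N + H2O ⇌ (CH3)3NH+ + OH-
Kb = 10^(−4.17) = 6.76 × 10^-5
Kb = [OH-]²/(0.13 − [OH-]) = 6.76 × 10^-5
Since Kb ≪ C₀, [OH-] ≈ √(Kb·C₀) = 2.96 × 10^-3 M.
pOH = 2.53, so pH = 14.00 − pOH = 11.47

pH = 11.47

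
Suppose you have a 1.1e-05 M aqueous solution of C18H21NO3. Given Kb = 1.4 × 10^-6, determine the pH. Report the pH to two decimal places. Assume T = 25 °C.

C18H21NO3 + H2O ⇌ C18H22NO3+ + OH-
Kb = x²/(1.1e-05 − x) = 1.4 × 10^-6
The 5% rule fails; solving x² + Kb·x − Kb·C₀ = 0 exactly:
x = (−Kb + √(Kb² + 4·Kb·C₀))/2 = 3.29 × 10^-6 M
pOH = −log(3.29 × 10^-6) = 5.48; pH = 14.00 − 5.48 = 8.52

pH = 8.52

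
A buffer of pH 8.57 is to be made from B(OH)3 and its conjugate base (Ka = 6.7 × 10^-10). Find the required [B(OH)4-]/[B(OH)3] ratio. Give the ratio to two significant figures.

pKa = -log(6.7 × 10^-10) = 9.174
pH = pKa + log(r) ⇒ log(r) = 8.57 − 9.174 = -0.604
r = [B(OH)4-]/[B(OH)3] = 10^(-0.604) = 0.249

ratio = 0.25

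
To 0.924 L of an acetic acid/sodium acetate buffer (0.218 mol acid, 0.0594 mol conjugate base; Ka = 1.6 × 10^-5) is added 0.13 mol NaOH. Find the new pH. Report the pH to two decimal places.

pH = 5.13

OH- converts CH3COOH to CH3COO-: CH3COOH → 0.088 mol, CH3COO- → 0.189 mol.
pKa = −log(1.6 × 10^-5) = 4.796
Henderson–Hasselbalch with mole ratio 0.189/0.088: pH = 4.796 + (+0.332)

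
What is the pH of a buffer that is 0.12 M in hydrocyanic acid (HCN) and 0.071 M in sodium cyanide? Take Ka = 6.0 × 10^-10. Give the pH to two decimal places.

pKa = −log(6.0 × 10^-10) = 9.222
pH = pKa + log([A⁻]/[HA]) = 9.222 + log(0.071/0.12)
pH = 9.222 + (-0.228) = 8.99

pH = 8.99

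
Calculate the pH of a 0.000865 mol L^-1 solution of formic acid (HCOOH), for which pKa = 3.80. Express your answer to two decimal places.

pH = 3.52

HCOOH ⇌ HCOO- + H+
Ka = 10^(−3.80) = 1.58 × 10^-4
From the ICE table, Ka = x²/(0.000865 − x) = 1.58 × 10^-4.
The 5% rule fails; solving x² + Ka·x − Ka·C₀ = 0 exactly:
x = [−0.000158 + √(0.000158² + 5.47e-07)]/2 = 2.99 × 10^-4 M
pH = −log[H+] = −log(2.99 × 10^-4) = 3.52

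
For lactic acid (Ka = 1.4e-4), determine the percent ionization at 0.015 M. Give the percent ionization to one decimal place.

9.2%

CH3CH(OH)COOH ⇌ CH3CH(OH)COO- + H+; let x = [H+] at equilibrium.
Solve x² + 0.00014x − 2.1e-06 = 0 → x = 1.38 × 10^-3 M
% ionization = x/C₀ × 100% = 1.38 × 10^-3/0.015 × 100% = 9.2%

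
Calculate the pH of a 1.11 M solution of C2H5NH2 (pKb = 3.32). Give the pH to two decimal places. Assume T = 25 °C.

C2H5NH2 + H2O ⇌ C2H5NH3+ + OH-
Kb = 10^(−3.32) = 4.79 × 10^-4
Kb = [OH-]²/(1.11 − [OH-]) = 4.79 × 10^-4
Assume [OH-] ≪ 1.11: [OH-] ≈ √(4.79 × 10^-4 × 1.11) = 2.31 × 10^-2 M
Check: 2.1% ionized — well under 5%, approximation valid.
pOH = 1.64, so pH = 14.00 − pOH = 12.36

pH = 12.36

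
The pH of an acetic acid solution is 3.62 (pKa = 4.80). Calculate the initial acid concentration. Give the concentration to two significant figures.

[H+] = 10^(-3.62) = 2.40 × 10^-4 M = x
Ka = 10^(−4.80) = 1.58 × 10^-5
Ka = x²/(C₀ − x) ⇒ C₀ = x + x²/Ka
C₀ = 2.40 × 10^-4 + (2.40 × 10^-4)²/(1.58 × 10^-5) = 3.89 × 10^-3 M

C₀ = 3.9 × 10^-3 M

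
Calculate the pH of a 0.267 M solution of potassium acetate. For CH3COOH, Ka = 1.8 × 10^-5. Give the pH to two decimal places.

CH3COO- is the conjugate base of the weak acid CH3COOH.
Kb = Kw/Ka = 1.0×10^-14 / 1.8 × 10^-5 = 5.56 × 10^-10
From the ICE table, Kb = x²/(0.267 − x) = 5.56 × 10^-10.
Assume x ≪ 0.267: x ≈ √(5.56 × 10^-10 × 0.267) = 1.22 × 10^-5 M
Check: 0.0046% ionized — well under 5%, approximation valid.
pOH = 4.91, so pH = 14.00 − pOH = 9.09

pH = 9.09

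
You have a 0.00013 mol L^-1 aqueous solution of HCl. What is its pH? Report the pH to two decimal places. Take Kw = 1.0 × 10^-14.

HCl is a strong acid and dissociates completely, so [H+] = 0.00013 M.
pH = -log(0.00013) = 3.89

pH = 3.89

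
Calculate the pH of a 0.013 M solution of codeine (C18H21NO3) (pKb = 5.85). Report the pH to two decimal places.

C18H21NO3 + H2O ⇌ C18H22NO3+ + OH-
Kb = 10^(−5.85) = 1.41 × 10^-6
Let x = [OH-] at equilibrium. Kb = x²/(0.013 − x).
Assume x ≪ 0.013: x ≈ √(1.41 × 10^-6 × 0.013) = 1.35 × 10^-4 M
pOH = 3.87, so pH = 14.00 − pOH = 10.13

pH = 10.13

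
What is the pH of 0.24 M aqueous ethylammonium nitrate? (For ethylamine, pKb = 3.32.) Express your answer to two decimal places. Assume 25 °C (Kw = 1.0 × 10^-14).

pH = 5.65

C2H5NH3+ is the conjugate acid of the weak base C2H5NH2.
Kb = 10^(−3.32) = 4.79 × 10^-4
Ka = Kw/Kb = 1.0×10^-14 / 4.79 × 10^-4 = 2.09 × 10^-11
Ka = [H+]²/(0.24 − [H+]) = 2.09 × 10^-11
Since Ka ≪ C₀, [H+] ≈ √(Ka·C₀) = 2.24 × 10^-6 M.
pH = −log[H+] = −log(2.24 × 10^-6) = 5.65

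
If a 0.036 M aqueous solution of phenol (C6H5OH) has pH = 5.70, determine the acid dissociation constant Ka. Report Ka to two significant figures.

[H+] = 10^(-5.70) = 2.00 × 10^-6 M
At equilibrium [HA] = 0.036 − 2.00 × 10^-6 = 3.60 × 10^-2 M
Ka = [H+][A-]/[HA] = (2.00 × 10^-6)² / 3.60 × 10^-2 = 1.1 × 10^-10

Ka = 1.1 × 10^-10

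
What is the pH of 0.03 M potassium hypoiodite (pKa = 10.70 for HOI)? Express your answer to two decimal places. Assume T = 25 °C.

pH = 11.56

OI- is the conjugate base of the weak acid HOI.
Ka = 10^(−10.70) = 2.00 × 10^-11
Kb = Kw/Ka = 1.0×10^-14 / 2.00 × 10^-11 = 5.00 × 10^-4
Kb = x²/(0.03 − x) = 5.00 × 10^-4
x is not negligible relative to C₀; solve x² + 0.0005·x − 1.5e-05 = 0.
x = (−Kb + √(Kb² + 4·Kb·C₀))/2 = 3.63 × 10^-3 M
pOH = 2.44, so pH = 14.00 − pOH = 11.56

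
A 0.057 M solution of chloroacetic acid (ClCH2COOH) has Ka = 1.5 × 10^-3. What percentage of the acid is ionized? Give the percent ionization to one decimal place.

ClCH2COOH ⇌ ClCH2COO- + H+; let x = [H+] at equilibrium.
Ka = x²/(C₀ − x); solving the quadratic gives x = 8.53 × 10^-3 M.
Fraction ionized = 8.53 × 10^-3 / 0.057 = 0.1496 → 15.0%

15.0%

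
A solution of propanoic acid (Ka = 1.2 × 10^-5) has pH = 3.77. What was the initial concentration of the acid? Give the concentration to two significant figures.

[H+] = 10^(-3.77) = 1.70 × 10^-4 M = x
Ka = x²/(C₀ − x) ⇒ C₀ = x + x²/Ka
C₀ = 1.70 × 10^-4 + (1.70 × 10^-4)²/(1.2 × 10^-5) = 2.58 × 10^-3 M

C₀ = 2.6 × 10^-3 M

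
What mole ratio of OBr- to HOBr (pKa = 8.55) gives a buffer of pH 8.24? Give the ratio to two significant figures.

pH = pKa + log(r) ⇒ log(r) = 8.24 − 8.55 = -0.31
r = [OBr-]/[HOBr] = 10^(-0.31) = 0.49

ratio = 0.49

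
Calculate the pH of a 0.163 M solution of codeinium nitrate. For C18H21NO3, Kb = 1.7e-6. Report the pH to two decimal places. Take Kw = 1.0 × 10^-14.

C18H22NO3+ is the conjugate acid of the weak base C18H21NO3.
Ka = Kw/Kb = 1.0×10^-14 / 1.7 × 10^-6 = 5.88 × 10^-9
From the ICE table, Ka = [H+]²/(0.163 − [H+]) = 5.88 × 10^-9.
Since Ka ≪ C₀, [H+] ≈ √(Ka·C₀) = 3.10 × 10^-5 M.
Check: 0.019% ionized — well under 5%, approximation valid.
pH = −log[H+] = −log(3.10 × 10^-5) = 4.51

pH = 4.51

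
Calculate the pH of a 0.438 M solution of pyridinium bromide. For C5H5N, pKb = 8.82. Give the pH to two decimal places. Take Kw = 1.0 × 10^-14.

pH = 2.77

C5H5NH+ is the conjugate acid of the weak base C5H5N.
Kb = 10^(−8.82) = 1.51 × 10^-9
Ka = Kw/Kb = 1.0×10^-14 / 1.51 × 10^-9 = 6.62 × 10^-6
Let x = [H+] at equilibrium. Ka = x²/(0.438 − x).
Neglecting x in the denominator: x = √(6.62 × 10^-6 × 0.438) = 1.70 × 10^-3 M
pH = −log[H+] = −log(1.70 × 10^-3) = 2.77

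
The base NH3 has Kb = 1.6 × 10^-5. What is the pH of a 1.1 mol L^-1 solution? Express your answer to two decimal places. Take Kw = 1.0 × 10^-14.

pH = 11.62

NH3 + H2O ⇌ NH4+ + OH-
Kb = [OH-]²/(1.1 − [OH-]) = 1.6 × 10^-5
Since Kb ≪ C₀, [OH-] ≈ √(Kb·C₀) = 4.20 × 10^-3 M.
pOH = −log(4.20 × 10^-3) = 2.38; pH = 14.00 − 2.38 = 11.62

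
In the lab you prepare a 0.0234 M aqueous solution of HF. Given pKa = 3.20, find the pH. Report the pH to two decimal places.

pH = 2.45

HF ⇌ F- + H+
Ka = 10^(−3.20) = 6.31 × 10^-4
From the ICE table, Ka = x²/(0.0234 − x) = 6.31 × 10^-4.
Here C₀/Ka ≈ 37.1, so the small-x approximation fails. Use the quadratic:
x = [−0.000631 + √(0.000631² + 5.91e-05)]/2 = 3.54 × 10^-3 M
pH = −log[H+] = −log(3.54 × 10^-3) = 2.45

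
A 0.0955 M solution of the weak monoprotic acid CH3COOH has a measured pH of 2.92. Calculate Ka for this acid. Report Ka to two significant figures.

[H+] = 10^(-2.92) = 1.20 × 10^-3 M
At equilibrium [HA] = 0.0955 − 1.20 × 10^-3 = 9.43 × 10^-2 M
Ka = [H+][A-]/[HA] = (1.20 × 10^-3)² / 9.43 × 10^-2 = 1.5 × 10^-5

Ka = 1.5 × 10^-5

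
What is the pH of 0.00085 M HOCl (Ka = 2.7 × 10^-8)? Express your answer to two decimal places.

HOCl ⇌ OCl- + H+
From the ICE table, Ka = x²/(0.00085 − x) = 2.7 × 10^-8.
Since Ka ≪ C₀, x ≈ √(Ka·C₀) = 4.79 × 10^-6 M.
Check: 0.56% ionized — well under 5%, approximation valid.
pH = −log[H+] = −log(4.79 × 10^-6) = 5.32

pH = 5.32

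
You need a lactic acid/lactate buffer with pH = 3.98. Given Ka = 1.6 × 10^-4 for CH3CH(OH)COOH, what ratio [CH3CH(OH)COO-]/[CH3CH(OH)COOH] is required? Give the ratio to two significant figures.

ratio = 1.5

pKa = -log(1.6 × 10^-4) = 3.796
pH = pKa + log(r) ⇒ log(r) = 3.98 − 3.796 = +0.184
r = [CH3CH(OH)COO-]/[CH3CH(OH)COOH] = 10^(+0.184) = 1.53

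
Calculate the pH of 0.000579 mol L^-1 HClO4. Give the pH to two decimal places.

pH = 3.24

HClO4 is a strong acid and dissociates completely, so [H+] = 0.000579 M.
pH = -log(0.000579) = 3.24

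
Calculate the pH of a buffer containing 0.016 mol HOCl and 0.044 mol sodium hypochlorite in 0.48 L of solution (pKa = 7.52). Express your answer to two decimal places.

pH = pKa + log([A⁻]/[HA]) = 7.52 + log(0.044/0.016)
pH = 7.52 + (+0.439) = 7.96

pH = 7.96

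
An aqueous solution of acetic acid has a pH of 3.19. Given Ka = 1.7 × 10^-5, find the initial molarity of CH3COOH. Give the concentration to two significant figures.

C₀ = 2.5 × 10^-2 M

[H+] = 10^(-3.19) = 6.46 × 10^-4 M = x
Ka = x²/(C₀ − x) ⇒ C₀ = x + x²/Ka
C₀ = 6.46 × 10^-4 + (6.46 × 10^-4)²/(1.7 × 10^-5) = 2.52 × 10^-2 M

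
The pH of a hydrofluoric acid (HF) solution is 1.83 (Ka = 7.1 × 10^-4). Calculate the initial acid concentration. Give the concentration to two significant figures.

[H+] = 10^(-1.83) = 1.48 × 10^-2 M = x
Ka = x²/(C₀ − x) ⇒ C₀ = x + x²/Ka
C₀ = 1.48 × 10^-2 + (1.48 × 10^-2)²/(7.1 × 10^-4) = 3.23 × 10^-1 M

C₀ = 3.2 × 10^-1 M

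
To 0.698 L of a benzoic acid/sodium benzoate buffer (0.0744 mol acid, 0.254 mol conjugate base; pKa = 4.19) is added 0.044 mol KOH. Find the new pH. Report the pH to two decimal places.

After neutralization: n(C6H5COOH) = 0.0304 mol, n(C6H5COO-) = 0.298 mol.
Henderson–Hasselbalch with mole ratio 0.298/0.0304: pH = 4.19 + (+0.991)

pH = 5.18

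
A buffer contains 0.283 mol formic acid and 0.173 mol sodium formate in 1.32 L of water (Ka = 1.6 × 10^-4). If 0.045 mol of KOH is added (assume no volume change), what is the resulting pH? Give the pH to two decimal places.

After neutralization: n(HCOOH) = 0.238 mol, n(HCOO-) = 0.218 mol.
pKa = −log(1.6 × 10^-4) = 3.796
Henderson–Hasselbalch with mole ratio 0.218/0.238: pH = 3.796 + (-0.038)

pH = 3.76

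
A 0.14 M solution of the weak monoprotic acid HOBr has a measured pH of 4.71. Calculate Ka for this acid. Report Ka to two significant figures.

[H+] = 10^(-4.71) = 1.95 × 10^-5 M
At equilibrium [HA] = 0.14 − 1.95 × 10^-5 = 1.40 × 10^-1 M
Ka = [H+][A-]/[HA] = (1.95 × 10^-5)² / 1.40 × 10^-1 = 2.7 × 10^-9

Ka = 2.7 × 10^-9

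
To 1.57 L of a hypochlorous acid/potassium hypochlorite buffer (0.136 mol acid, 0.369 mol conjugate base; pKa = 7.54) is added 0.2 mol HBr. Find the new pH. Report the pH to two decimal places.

Added H+ converts OCl- to HOCl: HOCl → 0.336 mol, OCl- → 0.169 mol.
pH = pKa + log([A⁻]/[HA]) = 7.54 + log(0.169/0.336) = 7.54 -0.298

pH = 7.24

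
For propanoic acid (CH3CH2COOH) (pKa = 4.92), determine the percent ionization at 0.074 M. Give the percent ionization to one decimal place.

CH3CH2COOH ⇌ CH3CH2COO- + H+; let x = [H+] at equilibrium.
Ka = 10^(−4.92) = 1.20 × 10^-5
x ≈ √(Ka·C₀) = √(1.20 × 10^-5 × 0.074) = 9.42 × 10^-4 M
Fraction ionized = 9.42 × 10^-4 / 0.074 = 0.0127 → 1.3%

1.3%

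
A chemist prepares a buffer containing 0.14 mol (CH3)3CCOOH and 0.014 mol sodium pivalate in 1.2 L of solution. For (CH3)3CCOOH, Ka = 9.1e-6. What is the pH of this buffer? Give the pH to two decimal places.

pKa = −log(9.1 × 10^-6) = 5.041
pH = pKa + log([A⁻]/[HA]) = 5.041 + log(0.014/0.14)
pH = 5.041 + (-1.000) = 4.04

pH = 4.04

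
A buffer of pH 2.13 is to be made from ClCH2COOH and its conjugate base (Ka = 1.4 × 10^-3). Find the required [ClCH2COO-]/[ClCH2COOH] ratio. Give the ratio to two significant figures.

ratio = 0.19

pKa = -log(1.4 × 10^-3) = 2.854
pH = pKa + log(r) ⇒ log(r) = 2.13 − 2.854 = -0.724
r = [ClCH2COO-]/[ClCH2COOH] = 10^(-0.724) = 0.189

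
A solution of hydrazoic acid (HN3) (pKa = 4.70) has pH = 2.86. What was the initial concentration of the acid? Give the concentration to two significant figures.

C₀ = 9.7 × 10^-2 M

[H+] = 10^(-2.86) = 1.38 × 10^-3 M = x
Ka = 10^(−4.70) = 2.00 × 10^-5
Ka = x²/(C₀ − x) ⇒ C₀ = x + x²/Ka
C₀ = 1.38 × 10^-3 + (1.38 × 10^-3)²/(2.00 × 10^-5) = 9.66 × 10^-2 M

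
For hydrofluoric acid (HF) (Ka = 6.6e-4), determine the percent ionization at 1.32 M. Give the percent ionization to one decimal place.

HF ⇌ F- + H+; let x = [H+] at equilibrium.
x ≈ √(Ka·C₀) = √(6.6 × 10^-4 × 1.32) = 2.95 × 10^-2 M
Fraction ionized = 2.95 × 10^-2 / 1.32 = 0.0223 → 2.2%

2.2%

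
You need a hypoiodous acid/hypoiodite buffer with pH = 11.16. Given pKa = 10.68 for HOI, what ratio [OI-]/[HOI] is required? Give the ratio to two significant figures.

ratio = 3.0

pH = pKa + log(r) ⇒ log(r) = 11.16 − 10.68 = +0.48
r = [OI-]/[HOI] = 10^(+0.48) = 3.02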